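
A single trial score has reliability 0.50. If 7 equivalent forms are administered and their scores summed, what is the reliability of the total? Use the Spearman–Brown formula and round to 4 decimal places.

0.8750

ρ_k = kρ / (1 + (k−1)ρ) = 7·0.50 / (1 + 6·0.50) = 3.500 / 4.000 = 0.8750.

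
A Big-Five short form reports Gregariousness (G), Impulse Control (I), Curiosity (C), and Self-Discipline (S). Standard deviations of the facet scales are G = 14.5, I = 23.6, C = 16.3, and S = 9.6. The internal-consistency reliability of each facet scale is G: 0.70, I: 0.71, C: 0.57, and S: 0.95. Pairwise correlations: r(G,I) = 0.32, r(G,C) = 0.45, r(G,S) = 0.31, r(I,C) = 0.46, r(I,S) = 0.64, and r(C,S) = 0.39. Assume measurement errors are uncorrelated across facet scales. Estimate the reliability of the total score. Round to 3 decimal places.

Var(G+I+C+S) = 14.5² + 23.6² + 16.3² + 9.6² + 2·[14.5·23.6·0.32 + 14.5·16.3·0.45 + 14.5·9.6·0.31 + 23.6·16.3·0.46 + 23.6·9.6·0.64 + 16.3·9.6·0.39] = 1125.06 + 1283.98 = 2409.04.
Under uncorrelated errors the observed covariances equal the true-score covariances, so only the own-variance terms attenuate.
True-score variance = [14.5²·0.70 + 23.6²·0.71 + 16.3²·0.57 + 9.6²·0.95] + 1283.98 = 781.612 + 1283.98 = 2065.6.
Reliability = 2065.6 / 2409.04 = 0.857.

0.857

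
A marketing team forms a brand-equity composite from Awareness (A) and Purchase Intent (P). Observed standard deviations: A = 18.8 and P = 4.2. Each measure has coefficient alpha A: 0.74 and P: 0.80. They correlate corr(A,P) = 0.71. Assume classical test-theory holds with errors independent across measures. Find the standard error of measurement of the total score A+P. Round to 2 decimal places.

Var(total) = 371.08 + 112.123 = 483.203.
True-score variance = 275.658 + 112.123 = 387.781, so reliability = 0.8025.
Error variance = 483.203 − 387.781 = 95.4224; SEM = √95.4224 = 9.77.

9.77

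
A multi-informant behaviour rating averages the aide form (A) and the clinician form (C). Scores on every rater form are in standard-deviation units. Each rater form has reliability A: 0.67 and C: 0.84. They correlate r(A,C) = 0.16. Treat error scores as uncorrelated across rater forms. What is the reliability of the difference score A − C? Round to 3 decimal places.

0.708

Var(A−C) = 1 + 1 − 2·0.16 = 2 − 0.32 = 1.68.
Because errors are independent across components, Cov(Tᵢ,Tⱼ) = Cov(Xᵢ,Xⱼ); the off-diagonal part of the true-score variance is the same as above.
True-score variance = [0.67 + 0.84] − 0.32 = 1.51 − 0.32 = 1.19.
Reliability = 1.19 / 1.68 = 0.708.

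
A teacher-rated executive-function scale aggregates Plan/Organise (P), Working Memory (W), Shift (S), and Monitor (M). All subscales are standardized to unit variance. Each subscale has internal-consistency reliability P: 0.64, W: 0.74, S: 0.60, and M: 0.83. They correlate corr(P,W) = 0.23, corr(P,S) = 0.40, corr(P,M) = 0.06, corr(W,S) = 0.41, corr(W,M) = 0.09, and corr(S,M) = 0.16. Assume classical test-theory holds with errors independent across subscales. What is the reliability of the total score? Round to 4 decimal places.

Var(P+W+S+M) = 4 + 2·[0.23 + 0.40 + 0.06 + 0.41 + 0.09 + 0.16] = 4 + 2.7 = 6.7.
Under uncorrelated errors the observed covariances equal the true-score covariances, so only the own-variance terms attenuate.
True-score variance = [0.64 + 0.74 + 0.60 + 0.83] + 2.7 = 2.81 + 2.7 = 5.51.
Reliability = 5.51 / 6.7 = 0.8224.

0.8224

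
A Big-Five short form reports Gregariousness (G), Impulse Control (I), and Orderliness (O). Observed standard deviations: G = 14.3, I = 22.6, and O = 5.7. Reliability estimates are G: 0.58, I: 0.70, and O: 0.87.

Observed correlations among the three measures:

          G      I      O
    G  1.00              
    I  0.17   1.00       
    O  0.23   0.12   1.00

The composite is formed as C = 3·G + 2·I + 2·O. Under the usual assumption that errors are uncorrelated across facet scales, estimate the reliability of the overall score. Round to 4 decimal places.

Var(C) = 3²·14.3² + 2²·22.6² + 2²·5.7² + 2·[6·14.3·22.6·0.17 + 6·14.3·5.7·0.23 + 4·22.6·5.7·0.12] = 4013.41 + 1007.92 = 5021.33.
Under uncorrelated errors the observed covariances equal the true-score covariances, so only the own-variance terms attenuate.
True-score variance = [3²·14.3²·0.58 + 2²·22.6²·0.70 + 2²·5.7²·0.87] + 1007.92 = 2610.63 + 1007.92 = 3618.55.
Reliability = 3618.55 / 5021.33 = 0.7206.

0.7206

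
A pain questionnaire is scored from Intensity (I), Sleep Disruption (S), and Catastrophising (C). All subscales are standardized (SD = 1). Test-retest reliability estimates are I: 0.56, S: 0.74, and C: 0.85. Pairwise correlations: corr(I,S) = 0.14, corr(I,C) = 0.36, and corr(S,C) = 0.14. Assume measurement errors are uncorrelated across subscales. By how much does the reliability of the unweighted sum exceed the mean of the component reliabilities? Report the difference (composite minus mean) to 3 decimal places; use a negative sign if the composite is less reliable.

Var(sum) = 3 + 1.28 = 4.28; true-score variance = 2.15 + 1.28 = 3.43; composite reliability = 0.8014.
Mean component reliability = 0.7167.
Difference = 0.8014 − 0.7167 = 0.085.

0.085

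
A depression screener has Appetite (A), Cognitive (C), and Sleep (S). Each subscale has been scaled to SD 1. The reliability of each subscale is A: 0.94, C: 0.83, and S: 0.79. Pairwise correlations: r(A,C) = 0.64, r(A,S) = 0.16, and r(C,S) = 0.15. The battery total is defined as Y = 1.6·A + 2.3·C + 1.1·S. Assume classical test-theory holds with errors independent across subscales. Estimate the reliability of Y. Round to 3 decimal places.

0.913

Var(Y) = 1.6² + 2.3² + 1.1² + 2·[3.68·0.64 + 1.76·0.16 + 2.53·0.15] = 9.06 + 6.0326 = 15.0926.
Under uncorrelated errors the observed covariances equal the true-score covariances, so only the own-variance terms attenuate.
True-score variance = [1.6²·0.94 + 2.3²·0.83 + 1.1²·0.79] + 6.0326 = 7.753 + 6.0326 = 13.7856.
Reliability = 13.7856 / 15.0926 = 0.913.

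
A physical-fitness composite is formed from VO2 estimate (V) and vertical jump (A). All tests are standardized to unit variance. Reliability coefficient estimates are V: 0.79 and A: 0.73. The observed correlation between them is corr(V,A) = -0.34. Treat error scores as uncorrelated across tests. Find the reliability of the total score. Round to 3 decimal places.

Var(V+A) = 2 + 2·[(-0.34)] = 2 − 0.68 = 1.32.
Under uncorrelated errors the observed covariances equal the true-score covariances, so only the own-variance terms attenuate.
True-score variance = [0.79 + 0.73] − 0.68 = 1.52 − 0.68 = 0.84.
Reliability = 0.84 / 1.32 = 0.636.

0.636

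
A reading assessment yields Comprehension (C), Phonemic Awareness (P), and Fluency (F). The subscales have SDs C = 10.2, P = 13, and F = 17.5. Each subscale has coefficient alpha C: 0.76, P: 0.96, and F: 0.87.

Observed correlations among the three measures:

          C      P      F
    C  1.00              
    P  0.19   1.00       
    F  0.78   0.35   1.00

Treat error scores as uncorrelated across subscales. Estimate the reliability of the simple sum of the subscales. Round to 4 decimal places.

0.9330

Var(C+P+F) = 10.2² + 13² + 17.5² + 2·[10.2·13·0.19 + 10.2·17.5·0.78 + 13·17.5·0.35] = 579.29 + 488.098 = 1067.39.
Because errors are independent across components, Cov(Tᵢ,Tⱼ) = Cov(Xᵢ,Xⱼ); the off-diagonal part of the true-score variance is the same as above.
True-score variance = [10.2²·0.76 + 13²·0.96 + 17.5²·0.87] + 488.098 = 507.748 + 488.098 = 995.846.
Reliability = 995.846 / 1067.39 = 0.9330.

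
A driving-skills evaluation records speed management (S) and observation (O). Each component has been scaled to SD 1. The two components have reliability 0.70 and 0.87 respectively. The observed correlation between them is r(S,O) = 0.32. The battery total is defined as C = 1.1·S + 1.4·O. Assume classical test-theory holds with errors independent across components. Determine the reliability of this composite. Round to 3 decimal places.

0.851

Var(C) = 1.1² + 1.4² + 2·[1.54·0.32] = 3.17 + 0.9856 = 4.1556.
Because errors are independent across components, Cov(Tᵢ,Tⱼ) = Cov(Xᵢ,Xⱼ); the off-diagonal part of the true-score variance is the same as above.
True-score variance = [1.1²·0.70 + 1.4²·0.87] + 0.9856 = 2.5522 + 0.9856 = 3.5378.
Reliability = 3.5378 / 4.1556 = 0.851.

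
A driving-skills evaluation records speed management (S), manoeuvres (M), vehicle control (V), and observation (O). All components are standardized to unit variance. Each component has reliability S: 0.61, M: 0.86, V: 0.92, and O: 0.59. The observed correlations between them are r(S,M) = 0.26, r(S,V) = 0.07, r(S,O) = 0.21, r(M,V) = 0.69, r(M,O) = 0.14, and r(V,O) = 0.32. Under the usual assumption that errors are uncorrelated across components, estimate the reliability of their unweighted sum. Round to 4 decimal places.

0.8618

Var(S+M+V+O) = 4 + 2·[0.26 + 0.07 + 0.21 + 0.69 + 0.14 + 0.32] = 4 + 3.38 = 7.38.
Because errors are independent across components, Cov(Tᵢ,Tⱼ) = Cov(Xᵢ,Xⱼ); the off-diagonal part of the true-score variance is the same as above.
True-score variance = [0.61 + 0.86 + 0.92 + 0.59] + 3.38 = 2.98 + 3.38 = 6.36.
Reliability = 6.36 / 7.38 = 0.8618.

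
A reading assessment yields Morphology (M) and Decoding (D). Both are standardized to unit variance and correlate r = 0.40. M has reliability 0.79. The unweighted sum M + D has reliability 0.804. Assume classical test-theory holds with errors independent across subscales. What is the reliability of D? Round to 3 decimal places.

0.661

Var(M+D) = 2 + 2·0.40 = 2.800.
True-score variance = ρ_M + ρ_D + 2·0.40, so 0.804 = (0.79 + ρ_D + 0.80) / 2.800.
ρ_D = 0.804·2.800 − 0.79 − 0.80 = 0.661.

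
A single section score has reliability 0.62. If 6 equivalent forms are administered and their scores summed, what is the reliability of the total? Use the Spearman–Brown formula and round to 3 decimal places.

ρ_k = kρ / (1 + (k−1)ρ) = 6·0.62 / (1 + 5·0.62) = 3.720 / 4.100 = 0.907.

0.907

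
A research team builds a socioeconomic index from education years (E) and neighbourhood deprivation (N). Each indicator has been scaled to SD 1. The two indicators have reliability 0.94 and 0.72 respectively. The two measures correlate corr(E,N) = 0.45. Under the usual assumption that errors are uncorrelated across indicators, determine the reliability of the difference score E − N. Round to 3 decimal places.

Var(E−N) = 1 + 1 − 2·0.45 = 2 − 0.9 = 1.1.
With uncorrelated errors the cross-covariances are all true-score covariance, so they carry over unchanged; only the diagonal terms shrink to ρᵢσᵢ².
True-score variance = [0.94 + 0.72] − 0.9 = 1.66 − 0.9 = 0.76.
Reliability = 0.76 / 1.1 = 0.691.

0.691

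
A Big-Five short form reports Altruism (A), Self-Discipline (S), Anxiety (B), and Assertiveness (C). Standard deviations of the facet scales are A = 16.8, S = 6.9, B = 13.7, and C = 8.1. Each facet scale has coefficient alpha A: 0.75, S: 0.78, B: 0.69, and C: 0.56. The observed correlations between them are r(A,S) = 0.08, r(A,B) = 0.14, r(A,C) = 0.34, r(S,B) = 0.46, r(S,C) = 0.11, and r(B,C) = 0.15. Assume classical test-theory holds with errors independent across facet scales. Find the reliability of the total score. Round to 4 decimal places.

Var(A+S+B+C) = 16.8² + 6.9² + 13.7² + 8.1² + 2·[16.8·6.9·0.08 + 16.8·13.7·0.14 + 16.8·8.1·0.34 + 6.9·13.7·0.46 + 6.9·8.1·0.11 + 13.7·8.1·0.15] = 583.15 + 308.081 = 891.231.
Because errors are independent across components, Cov(Tᵢ,Tⱼ) = Cov(Xᵢ,Xⱼ); the off-diagonal part of the true-score variance is the same as above.
True-score variance = [16.8²·0.75 + 6.9²·0.78 + 13.7²·0.69 + 8.1²·0.56] + 308.081 = 415.063 + 308.081 = 723.144.
Reliability = 723.144 / 891.231 = 0.8114.

0.8114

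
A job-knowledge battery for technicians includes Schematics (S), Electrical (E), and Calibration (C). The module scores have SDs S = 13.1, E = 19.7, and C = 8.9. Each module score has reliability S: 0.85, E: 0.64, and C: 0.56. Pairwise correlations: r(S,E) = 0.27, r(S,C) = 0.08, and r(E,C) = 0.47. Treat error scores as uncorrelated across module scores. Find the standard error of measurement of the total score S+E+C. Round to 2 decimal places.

Var(total) = 638.91 + 322.822 = 961.732.
True-score variance = 438.604 + 322.822 = 761.426, so reliability = 0.7917.
Error variance = 961.732 − 761.426 = 200.306; SEM = √200.306 = 14.15.

14.15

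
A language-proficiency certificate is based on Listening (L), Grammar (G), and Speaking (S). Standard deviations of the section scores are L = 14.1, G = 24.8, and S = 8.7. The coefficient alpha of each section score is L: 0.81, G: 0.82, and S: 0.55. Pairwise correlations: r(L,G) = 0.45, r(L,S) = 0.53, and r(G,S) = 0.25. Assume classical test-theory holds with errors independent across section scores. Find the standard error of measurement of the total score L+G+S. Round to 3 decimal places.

13.511

Var(total) = 889.54 + 552.622 = 1442.16.
True-score variance = 706.998 + 552.622 = 1259.62, so reliability = 0.8734.
Error variance = 1442.16 − 1259.62 = 182.542; SEM = √182.542 = 13.511.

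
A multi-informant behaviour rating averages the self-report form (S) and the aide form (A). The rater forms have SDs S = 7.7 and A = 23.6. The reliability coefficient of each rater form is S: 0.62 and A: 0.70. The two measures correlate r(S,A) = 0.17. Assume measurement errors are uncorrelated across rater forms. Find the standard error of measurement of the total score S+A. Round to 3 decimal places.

13.770

Var(total) = 616.25 + 61.7848 = 678.035.
True-score variance = 426.632 + 61.7848 = 488.417, so reliability = 0.7203.
Error variance = 678.035 − 488.417 = 189.618; SEM = √189.618 = 13.770.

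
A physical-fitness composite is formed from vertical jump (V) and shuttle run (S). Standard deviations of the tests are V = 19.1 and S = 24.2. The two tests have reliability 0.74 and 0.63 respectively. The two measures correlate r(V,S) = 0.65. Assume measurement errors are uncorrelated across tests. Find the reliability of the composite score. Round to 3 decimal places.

0.799

Var(V+S) = 19.1² + 24.2² + 2·[19.1·24.2·0.65] = 950.45 + 600.886 = 1551.34.
Because errors are independent across components, Cov(Tᵢ,Tⱼ) = Cov(Xᵢ,Xⱼ); the off-diagonal part of the true-score variance is the same as above.
True-score variance = [19.1²·0.74 + 24.2²·0.63] + 600.886 = 638.913 + 600.886 = 1239.8.
Reliability = 1239.8 / 1551.34 = 0.799.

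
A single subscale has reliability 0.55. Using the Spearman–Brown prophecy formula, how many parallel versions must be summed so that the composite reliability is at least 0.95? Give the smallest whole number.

16

k ≥ ρ*(1−ρ₁)/(ρ₁(1−ρ*)) = 0.95·0.45 / (0.55·0.05) = 15.545.
Smallest integer k = 16.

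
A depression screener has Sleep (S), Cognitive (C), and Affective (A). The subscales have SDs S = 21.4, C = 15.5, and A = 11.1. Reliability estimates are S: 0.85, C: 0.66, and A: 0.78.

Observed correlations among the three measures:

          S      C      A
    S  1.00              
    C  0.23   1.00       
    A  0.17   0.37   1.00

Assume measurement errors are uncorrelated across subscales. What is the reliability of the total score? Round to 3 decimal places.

Var(S+C+A) = 21.4² + 15.5² + 11.1² + 2·[21.4·15.5·0.23 + 21.4·11.1·0.17 + 15.5·11.1·0.37] = 821.42 + 360.663 = 1182.08.
Under uncorrelated errors the observed covariances equal the true-score covariances, so only the own-variance terms attenuate.
True-score variance = [21.4²·0.85 + 15.5²·0.66 + 11.1²·0.78] + 360.663 = 643.935 + 360.663 = 1004.6.
Reliability = 1004.6 / 1182.08 = 0.850.

0.850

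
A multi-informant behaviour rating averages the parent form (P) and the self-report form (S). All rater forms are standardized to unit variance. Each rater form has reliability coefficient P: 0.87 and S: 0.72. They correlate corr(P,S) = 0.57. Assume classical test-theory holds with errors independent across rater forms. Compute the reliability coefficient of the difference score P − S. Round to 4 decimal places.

Var(P−S) = 1 + 1 − 2·0.57 = 2 − 1.14 = 0.86.
With uncorrelated errors the cross-covariances are all true-score covariance, so they carry over unchanged; only the diagonal terms shrink to ρᵢσᵢ².
True-score variance = [0.87 + 0.72] − 1.14 = 1.59 − 1.14 = 0.45.
Reliability = 0.45 / 0.86 = 0.5233.

0.5233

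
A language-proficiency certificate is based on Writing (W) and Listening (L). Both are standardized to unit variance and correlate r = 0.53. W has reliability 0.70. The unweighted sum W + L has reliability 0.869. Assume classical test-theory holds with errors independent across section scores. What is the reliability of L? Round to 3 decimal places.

Var(W+L) = 2 + 2·0.53 = 3.060.
True-score variance = ρ_W + ρ_L + 2·0.53, so 0.869 = (0.70 + ρ_L + 1.06) / 3.060.
ρ_L = 0.869·3.060 − 0.70 − 1.06 = 0.899.

0.899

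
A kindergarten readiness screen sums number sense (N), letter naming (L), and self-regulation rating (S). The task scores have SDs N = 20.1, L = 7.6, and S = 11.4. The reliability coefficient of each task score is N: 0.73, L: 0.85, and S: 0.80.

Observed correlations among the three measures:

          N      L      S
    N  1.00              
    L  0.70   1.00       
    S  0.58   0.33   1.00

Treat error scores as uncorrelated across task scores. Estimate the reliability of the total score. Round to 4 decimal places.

0.8726

Var(N+L+S) = 20.1² + 7.6² + 11.4² + 2·[20.1·7.6·0.70 + 20.1·11.4·0.58 + 7.6·11.4·0.33] = 591.73 + 536.849 = 1128.58.
With uncorrelated errors the cross-covariances are all true-score covariance, so they carry over unchanged; only the diagonal terms shrink to ρᵢσᵢ².
True-score variance = [20.1²·0.73 + 7.6²·0.85 + 11.4²·0.80] + 536.849 = 447.991 + 536.849 = 984.84.
Reliability = 984.84 / 1128.58 = 0.8726.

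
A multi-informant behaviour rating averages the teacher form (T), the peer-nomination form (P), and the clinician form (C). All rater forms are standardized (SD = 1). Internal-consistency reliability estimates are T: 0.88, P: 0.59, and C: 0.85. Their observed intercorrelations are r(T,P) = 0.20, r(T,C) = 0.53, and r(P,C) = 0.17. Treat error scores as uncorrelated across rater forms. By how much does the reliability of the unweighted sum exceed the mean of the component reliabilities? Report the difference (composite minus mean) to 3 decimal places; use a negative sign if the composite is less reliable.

0.085

Var(sum) = 3 + 1.8 = 4.8; true-score variance = 2.32 + 1.8 = 4.12; composite reliability = 0.8583.
Mean component reliability = 0.7733.
Difference = 0.8583 − 0.7733 = 0.085.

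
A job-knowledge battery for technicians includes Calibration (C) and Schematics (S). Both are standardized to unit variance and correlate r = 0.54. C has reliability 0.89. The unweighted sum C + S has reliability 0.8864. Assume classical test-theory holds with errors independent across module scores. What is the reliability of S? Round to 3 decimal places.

Var(C+S) = 2 + 2·0.54 = 3.080.
True-score variance = ρ_C + ρ_S + 2·0.54, so 0.8864 = (0.89 + ρ_S + 1.08) / 3.080.
ρ_S = 0.8864·3.080 − 0.89 − 1.08 = 0.760.

0.760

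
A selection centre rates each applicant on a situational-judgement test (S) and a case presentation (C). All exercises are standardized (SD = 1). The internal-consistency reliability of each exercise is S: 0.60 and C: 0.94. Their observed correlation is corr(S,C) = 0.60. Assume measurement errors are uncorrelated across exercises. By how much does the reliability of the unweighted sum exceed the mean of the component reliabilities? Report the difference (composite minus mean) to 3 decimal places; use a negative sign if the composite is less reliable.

Var(sum) = 2 + 1.2 = 3.2; true-score variance = 1.54 + 1.2 = 2.74; composite reliability = 0.8563.
Mean component reliability = 0.7700.
Difference = 0.8563 − 0.7700 = 0.086.

0.086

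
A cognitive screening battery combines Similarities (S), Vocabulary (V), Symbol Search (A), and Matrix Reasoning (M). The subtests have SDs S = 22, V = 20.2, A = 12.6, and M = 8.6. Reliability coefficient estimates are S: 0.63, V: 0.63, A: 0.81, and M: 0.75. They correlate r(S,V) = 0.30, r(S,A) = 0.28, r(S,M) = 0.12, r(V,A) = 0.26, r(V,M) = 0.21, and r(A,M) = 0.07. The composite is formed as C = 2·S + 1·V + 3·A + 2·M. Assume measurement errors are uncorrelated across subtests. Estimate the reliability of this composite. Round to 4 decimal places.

0.8090

Var(C) = 2²·22² + 20.2² + 3²·12.6² + 2²·8.6² + 2·[2·22·20.2·0.30 + 6·22·12.6·0.28 + 4·22·8.6·0.12 + 3·20.2·12.6·0.26 + 2·20.2·8.6·0.21 + 6·12.6·8.6·0.07] = 4068.72 + 2280.3 = 6349.02.
With uncorrelated errors the cross-covariances are all true-score covariance, so they carry over unchanged; only the diagonal terms shrink to ρᵢσᵢ².
True-score variance = [2²·22²·0.63 + 20.2²·0.63 + 3²·12.6²·0.81 + 2²·8.6²·0.75] + 2280.3 = 2855.99 + 2280.3 = 5136.29.
Reliability = 5136.29 / 6349.02 = 0.8090.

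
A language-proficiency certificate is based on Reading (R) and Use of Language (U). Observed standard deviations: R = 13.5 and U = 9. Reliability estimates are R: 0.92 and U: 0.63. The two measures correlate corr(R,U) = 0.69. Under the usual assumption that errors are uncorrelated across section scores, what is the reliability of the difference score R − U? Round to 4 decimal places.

Var(R−U) = 13.5² + 9² − 2·13.5·9·0.69 = 263.25 − 167.67 = 95.58.
Under uncorrelated errors the observed covariances equal the true-score covariances, so only the own-variance terms attenuate.
True-score variance = [13.5²·0.92 + 9²·0.63] − 167.67 = 218.7 − 167.67 = 51.03.
Reliability = 51.03 / 95.58 = 0.5339.

0.5339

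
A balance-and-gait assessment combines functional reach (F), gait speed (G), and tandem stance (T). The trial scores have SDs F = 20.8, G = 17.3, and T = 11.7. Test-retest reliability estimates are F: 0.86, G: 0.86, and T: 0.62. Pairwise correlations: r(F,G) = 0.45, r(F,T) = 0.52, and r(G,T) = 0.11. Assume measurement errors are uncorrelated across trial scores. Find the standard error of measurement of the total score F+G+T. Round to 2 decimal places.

Var(total) = 868.82 + 621.481 = 1490.3.
True-score variance = 714.332 + 621.481 = 1335.81, so reliability = 0.8963.
Error variance = 1490.3 − 1335.81 = 154.488; SEM = √154.488 = 12.43.

12.43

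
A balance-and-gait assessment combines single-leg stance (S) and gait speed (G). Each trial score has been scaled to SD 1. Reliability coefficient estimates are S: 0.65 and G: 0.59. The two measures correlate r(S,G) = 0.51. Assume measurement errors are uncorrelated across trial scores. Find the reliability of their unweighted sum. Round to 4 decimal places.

0.7483

Var(S+G) = 2 + 2·[0.51] = 2 + 1.02 = 3.02.
Because errors are independent across components, Cov(Tᵢ,Tⱼ) = Cov(Xᵢ,Xⱼ); the off-diagonal part of the true-score variance is the same as above.
True-score variance = [0.65 + 0.59] + 1.02 = 1.24 + 1.02 = 2.26.
Reliability = 2.26 / 3.02 = 0.7483.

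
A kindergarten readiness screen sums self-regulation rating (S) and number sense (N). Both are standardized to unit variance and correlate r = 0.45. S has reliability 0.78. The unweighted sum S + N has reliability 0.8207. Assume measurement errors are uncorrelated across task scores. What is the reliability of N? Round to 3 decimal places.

0.700

Var(S+N) = 2 + 2·0.45 = 2.900.
True-score variance = ρ_S + ρ_N + 2·0.45, so 0.8207 = (0.78 + ρ_N + 0.90) / 2.900.
ρ_N = 0.8207·2.900 − 0.78 − 0.90 = 0.700.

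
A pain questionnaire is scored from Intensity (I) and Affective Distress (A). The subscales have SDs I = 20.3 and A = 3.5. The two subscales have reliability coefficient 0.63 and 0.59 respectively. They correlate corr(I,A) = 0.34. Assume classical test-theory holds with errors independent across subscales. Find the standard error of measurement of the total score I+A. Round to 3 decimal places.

12.550

Var(total) = 424.34 + 48.314 = 472.654.
True-score variance = 266.844 + 48.314 = 315.158, so reliability = 0.6668.
Error variance = 472.654 − 315.158 = 157.496; SEM = √157.496 = 12.550.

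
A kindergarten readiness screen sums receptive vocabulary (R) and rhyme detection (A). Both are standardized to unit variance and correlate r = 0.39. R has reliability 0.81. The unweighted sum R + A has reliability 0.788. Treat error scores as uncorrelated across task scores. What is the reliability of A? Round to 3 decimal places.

Var(R+A) = 2 + 2·0.39 = 2.780.
True-score variance = ρ_R + ρ_A + 2·0.39, so 0.788 = (0.81 + ρ_A + 0.78) / 2.780.
ρ_A = 0.788·2.780 − 0.81 − 0.78 = 0.601.

0.601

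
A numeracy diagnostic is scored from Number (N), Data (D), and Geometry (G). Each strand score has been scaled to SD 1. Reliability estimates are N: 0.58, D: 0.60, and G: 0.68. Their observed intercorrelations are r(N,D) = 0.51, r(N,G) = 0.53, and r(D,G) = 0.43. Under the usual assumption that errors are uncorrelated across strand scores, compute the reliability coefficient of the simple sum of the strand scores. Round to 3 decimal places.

Var(N+D+G) = 3 + 2·[0.51 + 0.53 + 0.43] = 3 + 2.94 = 5.94.
Because errors are independent across components, Cov(Tᵢ,Tⱼ) = Cov(Xᵢ,Xⱼ); the off-diagonal part of the true-score variance is the same as above.
True-score variance = [0.58 + 0.60 + 0.68] + 2.94 = 1.86 + 2.94 = 4.8.
Reliability = 4.8 / 5.94 = 0.808.

0.808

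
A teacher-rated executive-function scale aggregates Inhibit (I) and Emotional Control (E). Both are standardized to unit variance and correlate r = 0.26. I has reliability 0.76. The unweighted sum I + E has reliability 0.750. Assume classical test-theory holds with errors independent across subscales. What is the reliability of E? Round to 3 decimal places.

0.610

Var(I+E) = 2 + 2·0.26 = 2.520.
True-score variance = ρ_I + ρ_E + 2·0.26, so 0.750 = (0.76 + ρ_E + 0.52) / 2.520.
ρ_E = 0.750·2.520 − 0.76 − 0.52 = 0.610.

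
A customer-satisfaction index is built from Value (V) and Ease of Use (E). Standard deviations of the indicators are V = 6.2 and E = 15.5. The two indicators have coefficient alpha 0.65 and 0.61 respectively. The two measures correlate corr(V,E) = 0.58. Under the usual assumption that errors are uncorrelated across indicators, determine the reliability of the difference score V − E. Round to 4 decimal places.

Var(V−E) = 6.2² + 15.5² − 2·6.2·15.5·0.58 = 278.69 − 111.476 = 167.214.
Because errors are independent across components, Cov(Tᵢ,Tⱼ) = Cov(Xᵢ,Xⱼ); the off-diagonal part of the true-score variance is the same as above.
True-score variance = [6.2²·0.65 + 15.5²·0.61] − 111.476 = 171.538 − 111.476 = 60.0625.
Reliability = 60.0625 / 167.214 = 0.3592.

0.3592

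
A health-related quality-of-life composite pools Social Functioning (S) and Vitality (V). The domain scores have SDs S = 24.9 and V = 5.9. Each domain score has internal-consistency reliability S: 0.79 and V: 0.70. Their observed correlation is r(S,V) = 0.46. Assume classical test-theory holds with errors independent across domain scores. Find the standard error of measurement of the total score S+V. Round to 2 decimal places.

Var(total) = 654.82 + 135.157 = 789.977.
True-score variance = 514.175 + 135.157 = 649.332, so reliability = 0.8220.
Error variance = 789.977 − 649.332 = 140.645; SEM = √140.645 = 11.86.

11.86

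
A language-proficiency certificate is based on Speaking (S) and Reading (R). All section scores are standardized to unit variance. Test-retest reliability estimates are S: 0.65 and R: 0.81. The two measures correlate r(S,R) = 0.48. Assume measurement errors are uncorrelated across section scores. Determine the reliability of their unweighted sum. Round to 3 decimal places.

Var(S+R) = 2 + 2·[0.48] = 2 + 0.96 = 2.96.
Under uncorrelated errors the observed covariances equal the true-score covariances, so only the own-variance terms attenuate.
True-score variance = [0.65 + 0.81] + 0.96 = 1.46 + 0.96 = 2.42.
Reliability = 2.42 / 2.96 = 0.818.

0.818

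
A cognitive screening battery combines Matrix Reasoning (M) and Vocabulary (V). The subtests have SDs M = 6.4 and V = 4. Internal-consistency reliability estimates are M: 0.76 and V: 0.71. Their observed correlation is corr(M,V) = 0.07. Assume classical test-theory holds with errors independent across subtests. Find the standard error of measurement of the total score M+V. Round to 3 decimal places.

Var(total) = 56.96 + 3.584 = 60.544.
True-score variance = 42.4896 + 3.584 = 46.0736, so reliability = 0.7610.
Error variance = 60.544 − 46.0736 = 14.4704; SEM = √14.4704 = 3.804.

3.804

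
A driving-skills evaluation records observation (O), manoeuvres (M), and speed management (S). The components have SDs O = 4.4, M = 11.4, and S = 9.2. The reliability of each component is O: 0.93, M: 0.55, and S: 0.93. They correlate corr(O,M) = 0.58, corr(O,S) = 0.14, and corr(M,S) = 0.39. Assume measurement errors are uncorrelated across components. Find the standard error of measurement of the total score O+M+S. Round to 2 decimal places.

Var(total) = 233.96 + 151.326 = 385.286.
True-score variance = 168.198 + 151.326 = 319.524, so reliability = 0.8293.
Error variance = 385.286 − 319.524 = 65.762; SEM = √65.762 = 8.11.

8.11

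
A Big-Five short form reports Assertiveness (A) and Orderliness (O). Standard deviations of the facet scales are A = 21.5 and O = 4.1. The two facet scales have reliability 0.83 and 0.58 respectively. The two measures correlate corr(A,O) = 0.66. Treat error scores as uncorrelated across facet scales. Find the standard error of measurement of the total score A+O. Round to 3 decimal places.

9.254

Var(total) = 479.06 + 116.358 = 595.418.
True-score variance = 393.417 + 116.358 = 509.775, so reliability = 0.8562.
Error variance = 595.418 − 509.775 = 85.6427; SEM = √85.6427 = 9.254.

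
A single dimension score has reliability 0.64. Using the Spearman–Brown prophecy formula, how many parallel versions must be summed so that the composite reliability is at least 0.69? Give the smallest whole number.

2

k ≥ ρ*(1−ρ₁)/(ρ₁(1−ρ*)) = 0.69·0.36 / (0.64·0.31) = 1.252.
Smallest integer k = 2.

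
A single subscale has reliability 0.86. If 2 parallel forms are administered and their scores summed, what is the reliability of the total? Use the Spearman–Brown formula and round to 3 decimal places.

ρ_k = kρ / (1 + (k−1)ρ) = 2·0.86 / (1 + 1·0.86) = 1.720 / 1.860 = 0.925.

0.925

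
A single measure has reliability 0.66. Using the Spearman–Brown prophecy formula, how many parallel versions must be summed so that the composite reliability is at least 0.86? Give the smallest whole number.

4

k ≥ ρ*(1−ρ₁)/(ρ₁(1−ρ*)) = 0.86·0.34 / (0.66·0.14) = 3.165.
Smallest integer k = 4.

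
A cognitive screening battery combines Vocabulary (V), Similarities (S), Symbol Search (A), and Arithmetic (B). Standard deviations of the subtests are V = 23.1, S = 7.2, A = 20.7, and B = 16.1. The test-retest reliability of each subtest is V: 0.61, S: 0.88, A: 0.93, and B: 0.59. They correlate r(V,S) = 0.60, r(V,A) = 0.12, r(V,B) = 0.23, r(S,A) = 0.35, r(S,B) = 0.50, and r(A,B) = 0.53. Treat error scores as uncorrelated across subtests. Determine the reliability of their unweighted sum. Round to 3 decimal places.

Var(V+S+A+B) = 23.1² + 7.2² + 20.7² + 16.1² + 2·[23.1·7.2·0.60 + 23.1·20.7·0.12 + 23.1·16.1·0.23 + 7.2·20.7·0.35 + 7.2·16.1·0.50 + 20.7·16.1·0.53] = 1273.15 + 1058.94 = 2332.09.
Under uncorrelated errors the observed covariances equal the true-score covariances, so only the own-variance terms attenuate.
True-score variance = [23.1²·0.61 + 7.2²·0.88 + 20.7²·0.93 + 16.1²·0.59] + 1058.94 = 922.551 + 1058.94 = 1981.49.
Reliability = 1981.49 / 2332.09 = 0.850.

0.850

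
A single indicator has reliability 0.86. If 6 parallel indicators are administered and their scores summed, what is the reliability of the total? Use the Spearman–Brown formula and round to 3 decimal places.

0.974

ρ_k = kρ / (1 + (k−1)ρ) = 6·0.86 / (1 + 5·0.86) = 5.160 / 5.300 = 0.974.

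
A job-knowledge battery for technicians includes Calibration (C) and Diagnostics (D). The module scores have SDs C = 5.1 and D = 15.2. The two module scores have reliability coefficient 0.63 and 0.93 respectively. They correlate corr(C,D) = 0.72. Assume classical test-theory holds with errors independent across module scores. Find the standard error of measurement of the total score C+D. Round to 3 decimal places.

5.079

Var(total) = 257.05 + 111.629 = 368.679.
True-score variance = 231.254 + 111.629 = 342.882, so reliability = 0.9300.
Error variance = 368.679 − 342.882 = 25.7965; SEM = √25.7965 = 5.079.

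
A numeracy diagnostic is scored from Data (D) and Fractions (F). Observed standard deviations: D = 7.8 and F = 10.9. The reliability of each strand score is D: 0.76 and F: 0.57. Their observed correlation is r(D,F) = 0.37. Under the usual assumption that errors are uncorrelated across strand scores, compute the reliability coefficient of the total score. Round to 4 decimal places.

Var(D+F) = 7.8² + 10.9² + 2·[7.8·10.9·0.37] = 179.65 + 62.9148 = 242.565.
With uncorrelated errors the cross-covariances are all true-score covariance, so they carry over unchanged; only the diagonal terms shrink to ρᵢσᵢ².
True-score variance = [7.8²·0.76 + 10.9²·0.57] + 62.9148 = 113.96 + 62.9148 = 176.875.
Reliability = 176.875 / 242.565 = 0.7292.

0.7292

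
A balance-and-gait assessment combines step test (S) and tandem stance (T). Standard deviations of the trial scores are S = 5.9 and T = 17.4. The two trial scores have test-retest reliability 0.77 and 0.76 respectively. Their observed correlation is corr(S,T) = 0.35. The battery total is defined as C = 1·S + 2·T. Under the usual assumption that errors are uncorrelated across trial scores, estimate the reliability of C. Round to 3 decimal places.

0.785

Var(C) = 5.9² + 2²·17.4² + 2·[2·5.9·17.4·0.35] = 1245.85 + 143.724 = 1389.57.
Because errors are independent across components, Cov(Tᵢ,Tⱼ) = Cov(Xᵢ,Xⱼ); the off-diagonal part of the true-score variance is the same as above.
True-score variance = [5.9²·0.77 + 2²·17.4²·0.76] + 143.724 = 947.194 + 143.724 = 1090.92.
Reliability = 1090.92 / 1389.57 = 0.785.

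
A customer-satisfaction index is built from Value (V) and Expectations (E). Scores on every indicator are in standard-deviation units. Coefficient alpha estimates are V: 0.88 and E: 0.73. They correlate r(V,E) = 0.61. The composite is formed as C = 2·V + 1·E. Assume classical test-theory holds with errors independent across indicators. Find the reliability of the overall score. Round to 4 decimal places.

0.8992

Var(C) = 2² + 1 + 2·[2·0.61] = 5 + 2.44 = 7.44.
With uncorrelated errors the cross-covariances are all true-score covariance, so they carry over unchanged; only the diagonal terms shrink to ρᵢσᵢ².
True-score variance = [2²·0.88 + 0.73] + 2.44 = 4.25 + 2.44 = 6.69.
Reliability = 6.69 / 7.44 = 0.8992.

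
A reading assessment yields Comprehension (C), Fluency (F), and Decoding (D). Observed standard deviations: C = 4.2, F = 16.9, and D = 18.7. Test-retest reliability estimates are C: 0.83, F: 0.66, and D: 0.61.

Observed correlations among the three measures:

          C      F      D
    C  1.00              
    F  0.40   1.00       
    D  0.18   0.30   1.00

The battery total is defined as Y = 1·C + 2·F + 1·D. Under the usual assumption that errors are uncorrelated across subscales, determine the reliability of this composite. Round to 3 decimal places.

Var(Y) = 4.2² + 2²·16.9² + 18.7² + 2·[2·4.2·16.9·0.40 + 4.2·18.7·0.18 + 2·16.9·18.7·0.30] = 1509.77 + 521.078 = 2030.85.
Under uncorrelated errors the observed covariances equal the true-score covariances, so only the own-variance terms attenuate.
True-score variance = [4.2²·0.83 + 2²·16.9²·0.66 + 18.7²·0.61] + 521.078 = 981.962 + 521.078 = 1503.04.
Reliability = 1503.04 / 2030.85 = 0.740.

0.740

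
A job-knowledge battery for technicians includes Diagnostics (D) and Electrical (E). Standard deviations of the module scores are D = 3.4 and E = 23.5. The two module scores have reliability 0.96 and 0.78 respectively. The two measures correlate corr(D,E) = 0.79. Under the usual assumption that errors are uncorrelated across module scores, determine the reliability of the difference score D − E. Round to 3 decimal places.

Var(D−E) = 3.4² + 23.5² − 2·3.4·23.5·0.79 = 563.81 − 126.242 = 437.568.
With uncorrelated errors the cross-covariances are all true-score covariance, so they carry over unchanged; only the diagonal terms shrink to ρᵢσᵢ².
True-score variance = [3.4²·0.96 + 23.5²·0.78] − 126.242 = 441.853 − 126.242 = 315.611.
Reliability = 315.611 / 437.568 = 0.721.

0.721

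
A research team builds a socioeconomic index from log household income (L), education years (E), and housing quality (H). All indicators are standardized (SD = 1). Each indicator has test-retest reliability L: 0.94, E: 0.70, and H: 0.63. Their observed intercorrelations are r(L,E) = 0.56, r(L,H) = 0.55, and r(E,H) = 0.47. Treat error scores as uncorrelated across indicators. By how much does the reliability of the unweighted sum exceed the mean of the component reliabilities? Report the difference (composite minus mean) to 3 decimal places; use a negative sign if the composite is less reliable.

Var(sum) = 3 + 3.16 = 6.16; true-score variance = 2.27 + 3.16 = 5.43; composite reliability = 0.8815.
Mean component reliability = 0.7567.
Difference = 0.8815 − 0.7567 = 0.125.

0.125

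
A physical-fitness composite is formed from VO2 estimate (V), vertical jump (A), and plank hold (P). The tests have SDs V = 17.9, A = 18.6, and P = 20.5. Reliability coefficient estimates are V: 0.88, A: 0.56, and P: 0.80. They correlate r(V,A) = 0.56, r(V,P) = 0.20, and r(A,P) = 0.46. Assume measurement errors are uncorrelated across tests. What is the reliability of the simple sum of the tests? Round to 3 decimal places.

Var(V+A+P) = 17.9² + 18.6² + 20.5² + 2·[17.9·18.6·0.56 + 17.9·20.5·0.20 + 18.6·20.5·0.46] = 1086.62 + 870.469 = 1957.09.
With uncorrelated errors the cross-covariances are all true-score covariance, so they carry over unchanged; only the diagonal terms shrink to ρᵢσᵢ².
True-score variance = [17.9²·0.88 + 18.6²·0.56 + 20.5²·0.80] + 870.469 = 811.898 + 870.469 = 1682.37.
Reliability = 1682.37 / 1957.09 = 0.860.

0.860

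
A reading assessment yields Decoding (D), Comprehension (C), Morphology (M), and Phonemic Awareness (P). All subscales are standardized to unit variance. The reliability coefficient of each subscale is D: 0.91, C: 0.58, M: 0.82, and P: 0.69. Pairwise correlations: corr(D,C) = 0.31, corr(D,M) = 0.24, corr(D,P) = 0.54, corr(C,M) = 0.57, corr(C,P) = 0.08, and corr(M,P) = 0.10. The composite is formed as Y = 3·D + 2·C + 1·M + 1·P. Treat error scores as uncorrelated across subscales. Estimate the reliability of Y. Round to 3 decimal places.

Var(Y) = 3² + 2² + 1 + 1 + 2·[6·0.31 + 3·0.24 + 3·0.54 + 2·0.57 + 2·0.08 + 0.10] = 15 + 11.2 = 26.2.
Under uncorrelated errors the observed covariances equal the true-score covariances, so only the own-variance terms attenuate.
True-score variance = [3²·0.91 + 2²·0.58 + 0.82 + 0.69] + 11.2 = 12.02 + 11.2 = 23.22.
Reliability = 23.22 / 26.2 = 0.886.

0.886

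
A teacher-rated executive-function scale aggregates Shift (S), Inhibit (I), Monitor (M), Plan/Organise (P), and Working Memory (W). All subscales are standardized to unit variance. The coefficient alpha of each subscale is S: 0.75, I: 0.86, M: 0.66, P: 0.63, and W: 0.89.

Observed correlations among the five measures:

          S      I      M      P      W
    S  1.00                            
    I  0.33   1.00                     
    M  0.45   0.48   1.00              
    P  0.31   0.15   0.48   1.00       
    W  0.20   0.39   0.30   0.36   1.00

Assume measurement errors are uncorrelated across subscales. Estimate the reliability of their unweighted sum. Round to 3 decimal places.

Var(S+I+M+P+W) = 5 + 2·[0.33 + 0.45 + 0.31 + 0.20 + 0.48 + 0.15 + 0.39 + 0.48 + 0.30 + 0.36] = 5 + 6.9 = 11.9.
With uncorrelated errors the cross-covariances are all true-score covariance, so they carry over unchanged; only the diagonal terms shrink to ρᵢσᵢ².
True-score variance = [0.75 + 0.86 + 0.66 + 0.63 + 0.89] + 6.9 = 3.79 + 6.9 = 10.69.
Reliability = 10.69 / 11.9 = 0.898.

0.898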